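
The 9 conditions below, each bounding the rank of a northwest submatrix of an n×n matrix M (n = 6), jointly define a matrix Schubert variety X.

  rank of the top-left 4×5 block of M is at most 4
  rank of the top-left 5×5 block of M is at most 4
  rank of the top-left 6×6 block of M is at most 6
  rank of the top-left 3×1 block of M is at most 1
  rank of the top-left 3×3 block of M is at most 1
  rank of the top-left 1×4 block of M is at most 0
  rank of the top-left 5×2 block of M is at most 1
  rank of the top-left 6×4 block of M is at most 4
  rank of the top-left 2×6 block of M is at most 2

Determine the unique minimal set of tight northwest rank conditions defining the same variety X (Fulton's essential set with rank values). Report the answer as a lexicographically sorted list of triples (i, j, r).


Rank table r_w(6×6) implied by the 9 constraints:

  0, 0, 0, 0, 1, 1
  1, 1, 1, 1, 2, 2
  1, 1, 1, 2, 3, 3
  1, 1, 2, 3, 4, 4
  1, 1, 2, 3, 4, 5
  1, 2, 3, 4, 5, 6

hence w(1..6) = (5, 1, 4, 3, 6, 2).

ℓ(w)=8; the 3 essential cells (i,j,r):

[(1, 4, 0), (3, 3, 1), (5, 2, 1)]


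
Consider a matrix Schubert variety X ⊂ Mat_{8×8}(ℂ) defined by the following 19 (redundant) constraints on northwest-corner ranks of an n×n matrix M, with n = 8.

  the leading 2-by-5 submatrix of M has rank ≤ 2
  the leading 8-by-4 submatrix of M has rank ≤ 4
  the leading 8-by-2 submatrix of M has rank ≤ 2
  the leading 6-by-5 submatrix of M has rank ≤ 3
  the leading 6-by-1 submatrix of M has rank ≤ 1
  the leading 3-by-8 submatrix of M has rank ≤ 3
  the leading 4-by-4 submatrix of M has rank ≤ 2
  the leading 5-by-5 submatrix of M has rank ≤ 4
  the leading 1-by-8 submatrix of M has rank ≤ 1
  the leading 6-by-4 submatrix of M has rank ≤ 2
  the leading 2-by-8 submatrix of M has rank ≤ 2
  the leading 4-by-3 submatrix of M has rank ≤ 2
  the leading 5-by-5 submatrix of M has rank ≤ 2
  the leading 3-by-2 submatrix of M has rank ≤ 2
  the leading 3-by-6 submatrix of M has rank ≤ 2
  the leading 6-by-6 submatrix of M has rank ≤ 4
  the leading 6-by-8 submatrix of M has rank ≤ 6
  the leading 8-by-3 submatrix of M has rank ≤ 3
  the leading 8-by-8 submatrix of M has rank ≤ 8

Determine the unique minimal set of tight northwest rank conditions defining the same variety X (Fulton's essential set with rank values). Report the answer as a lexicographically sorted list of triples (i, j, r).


Propagating the 19 rank bounds to every northwest block:

  1 1 1 1 1 1 1 1
  1 2 2 2 2 2 2 2
  1 2 2 2 2 2 3 3
  1 2 2 2 2 3 4 4
  1 2 2 2 2 3 4 5
  1 2 2 2 3 4 5 6
  1 2 3 3 4 5 6 7
  1 2 3 4 5 6 7 8

second differences of R give the permutation w = (1, 2, 7, 6, 8, 5, 3, 4).

D(w) has 12 cells with 3 SE-corners; essential set:

[(3, 6, 2), (5, 5, 2), (6, 4, 2)]


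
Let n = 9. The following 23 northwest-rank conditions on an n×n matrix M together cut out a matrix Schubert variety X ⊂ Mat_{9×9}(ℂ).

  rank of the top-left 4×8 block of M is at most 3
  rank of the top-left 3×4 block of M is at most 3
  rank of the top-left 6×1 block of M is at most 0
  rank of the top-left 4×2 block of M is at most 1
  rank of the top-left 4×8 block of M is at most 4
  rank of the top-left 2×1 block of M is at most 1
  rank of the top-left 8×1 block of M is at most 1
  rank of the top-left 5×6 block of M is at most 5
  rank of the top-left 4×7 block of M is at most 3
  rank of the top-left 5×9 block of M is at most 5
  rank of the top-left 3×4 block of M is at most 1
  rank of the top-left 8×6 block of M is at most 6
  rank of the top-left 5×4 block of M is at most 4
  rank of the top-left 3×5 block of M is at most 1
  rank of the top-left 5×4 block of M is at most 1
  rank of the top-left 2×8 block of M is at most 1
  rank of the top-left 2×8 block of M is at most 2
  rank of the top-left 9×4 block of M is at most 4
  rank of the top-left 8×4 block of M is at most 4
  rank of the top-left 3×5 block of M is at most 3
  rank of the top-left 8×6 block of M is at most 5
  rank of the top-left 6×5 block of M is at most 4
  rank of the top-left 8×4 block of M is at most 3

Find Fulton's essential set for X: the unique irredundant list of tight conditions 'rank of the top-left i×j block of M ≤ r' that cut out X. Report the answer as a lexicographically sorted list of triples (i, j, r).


Recovering R(i,j) via the rank-extension bound from the 23 conditions:

  row 1: 0 | 1 | 1 | 1 | 1 | 1 | 1 | 1 | 1
  row 2: 0 | 1 | 1 | 1 | 1 | 1 | 1 | 1 | 2
  row 3: 0 | 1 | 1 | 1 | 1 | 2 | 2 | 2 | 3
  row 4: 0 | 1 | 1 | 1 | 2 | 3 | 3 | 3 | 4
  row 5: 0 | 1 | 1 | 1 | 2 | 3 | 4 | 4 | 5
  row 6: 0 | 1 | 2 | 2 | 3 | 4 | 5 | 5 | 6
  row 7: 1 | 2 | 3 | 3 | 4 | 5 | 6 | 6 | 7
  row 8: 1 | 2 | 3 | 3 | 4 | 5 | 6 | 7 | 8
  row 9: 1 | 2 | 3 | 4 | 5 | 6 | 7 | 8 | 9

so w = (2, 9, 6, 5, 7, 3, 1, 8, 4).

ℓ(w)=20; the 5 essential cells (i,j,r):

[(2, 8, 1), (3, 5, 1), (5, 4, 1), (6, 1, 0), (8, 4, 3)]


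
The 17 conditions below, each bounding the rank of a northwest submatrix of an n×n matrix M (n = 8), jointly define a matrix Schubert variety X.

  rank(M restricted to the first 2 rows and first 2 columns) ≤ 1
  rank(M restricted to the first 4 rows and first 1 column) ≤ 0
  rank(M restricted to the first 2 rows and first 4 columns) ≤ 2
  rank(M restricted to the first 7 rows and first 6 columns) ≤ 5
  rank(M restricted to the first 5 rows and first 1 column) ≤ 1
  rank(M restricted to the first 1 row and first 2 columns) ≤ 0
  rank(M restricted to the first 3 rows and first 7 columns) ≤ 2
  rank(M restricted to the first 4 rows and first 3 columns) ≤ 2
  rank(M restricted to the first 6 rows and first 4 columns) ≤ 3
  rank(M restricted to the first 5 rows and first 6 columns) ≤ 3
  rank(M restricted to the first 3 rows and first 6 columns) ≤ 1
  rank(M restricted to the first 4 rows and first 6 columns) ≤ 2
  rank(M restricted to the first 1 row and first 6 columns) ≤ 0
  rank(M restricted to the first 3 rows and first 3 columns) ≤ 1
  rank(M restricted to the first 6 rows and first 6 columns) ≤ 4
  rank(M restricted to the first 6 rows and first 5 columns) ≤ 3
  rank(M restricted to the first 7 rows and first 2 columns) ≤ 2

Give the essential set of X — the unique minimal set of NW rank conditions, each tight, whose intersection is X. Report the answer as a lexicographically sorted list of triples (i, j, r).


Rank table r_w(8×8) implied by the 17 constraints:

  row 1: 0, 0, 0, 0, 0, 0, 1, 1
  row 2: 0, 1, 1, 1, 1, 1, 2, 2
  row 3: 0, 1, 1, 1, 1, 1, 2, 3
  row 4: 0, 1, 2, 2, 2, 2, 3, 4
  row 5: 1, 2, 3, 3, 3, 3, 4, 5
  row 6: 1, 2, 3, 3, 3, 4, 5, 6
  row 7: 1, 2, 3, 4, 4, 5, 6, 7
  row 8: 1, 2, 3, 4, 5, 6, 7, 8

reading off 1-entries of Δ²R: w = (7, 2, 8, 3, 1, 6, 4, 5).

Rothe diagram D(w) (15 cells), 4 SE-corners (essential conditions):

[(1, 6, 0), (3, 6, 1), (4, 1, 0), (6, 5, 3)]


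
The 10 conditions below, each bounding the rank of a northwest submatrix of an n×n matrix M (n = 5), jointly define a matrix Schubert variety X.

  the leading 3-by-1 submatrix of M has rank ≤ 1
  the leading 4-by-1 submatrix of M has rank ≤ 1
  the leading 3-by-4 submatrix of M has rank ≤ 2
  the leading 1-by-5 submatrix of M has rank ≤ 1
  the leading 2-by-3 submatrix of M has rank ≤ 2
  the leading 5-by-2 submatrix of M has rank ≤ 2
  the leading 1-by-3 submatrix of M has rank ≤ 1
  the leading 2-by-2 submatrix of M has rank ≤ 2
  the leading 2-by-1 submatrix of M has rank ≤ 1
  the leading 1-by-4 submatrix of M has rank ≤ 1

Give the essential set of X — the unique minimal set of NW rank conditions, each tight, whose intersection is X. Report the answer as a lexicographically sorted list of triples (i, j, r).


Recovering R(i,j) via the rank-extension bound from the 10 conditions:

  1, 1, 1, 1, 1
  1, 2, 2, 2, 2
  1, 2, 2, 2, 3
  1, 2, 3, 3, 4
  1, 2, 3, 4, 5

second differences of R give the permutation w = (1, 2, 5, 3, 4).

Fulton essential set (1 of the 2 Rothe cells):

[(3, 4, 2)]


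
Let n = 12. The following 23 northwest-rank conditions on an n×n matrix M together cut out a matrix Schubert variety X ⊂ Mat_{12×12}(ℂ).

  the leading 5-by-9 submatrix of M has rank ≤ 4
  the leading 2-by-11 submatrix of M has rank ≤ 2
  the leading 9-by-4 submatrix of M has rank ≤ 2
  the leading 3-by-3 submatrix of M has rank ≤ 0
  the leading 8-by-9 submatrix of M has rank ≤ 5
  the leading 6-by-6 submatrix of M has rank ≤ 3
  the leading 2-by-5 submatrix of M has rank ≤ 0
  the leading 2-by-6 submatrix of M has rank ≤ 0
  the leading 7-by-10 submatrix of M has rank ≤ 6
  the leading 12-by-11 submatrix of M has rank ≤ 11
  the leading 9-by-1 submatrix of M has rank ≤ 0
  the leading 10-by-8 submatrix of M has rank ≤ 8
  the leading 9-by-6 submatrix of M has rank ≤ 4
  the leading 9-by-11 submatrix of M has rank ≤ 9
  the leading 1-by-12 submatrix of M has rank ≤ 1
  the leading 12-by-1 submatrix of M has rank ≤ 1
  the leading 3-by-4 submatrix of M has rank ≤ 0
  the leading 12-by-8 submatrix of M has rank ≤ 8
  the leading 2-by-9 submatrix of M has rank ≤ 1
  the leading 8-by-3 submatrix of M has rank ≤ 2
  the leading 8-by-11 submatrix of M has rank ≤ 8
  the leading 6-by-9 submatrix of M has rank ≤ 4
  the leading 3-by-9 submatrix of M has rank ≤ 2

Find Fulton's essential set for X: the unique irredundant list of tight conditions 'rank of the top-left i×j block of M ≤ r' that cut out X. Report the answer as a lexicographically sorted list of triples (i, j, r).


The tightest implied rank at each (i,j), from the 23 conditions:

  0  0  0  0  0  0  1  1  1  1  1  1
  0  0  0  0  0  0  1  1  1  2  2  2
  0  0  0  0  1  1  2  2  2  3  3  3
  0  1  1  1  2  2  3  3  3  4  4  4
  0  1  2  2  3  3  4  4  4  5  5  5
  0  1  2  2  3  3  4  4  4  5  6  6
  0  1  2  2  3  4  5  5  5  6  7  7
  0  1  2  2  3  4  5  5  5  6  7  8
  0  1  2  2  3  4  5  6  6  7  8  9
  1  2  3  3  4  5  6  7  7  8  9  10
  1  2  3  4  5  6  7  8  8  9  10  11
  1  2  3  4  5  6  7  8  9  10  11  12

second differences of R give the permutation w = (7, 10, 5, 2, 3, 11, 6, 12, 8, 1, 4, 9).

|D(w)|=33, |Ess(w)|=8:

[(2, 6, 0), (2, 9, 1), (3, 4, 0), (6, 6, 3), (6, 9, 4), (8, 9, 5), (9, 1, 0), (9, 4, 2)]


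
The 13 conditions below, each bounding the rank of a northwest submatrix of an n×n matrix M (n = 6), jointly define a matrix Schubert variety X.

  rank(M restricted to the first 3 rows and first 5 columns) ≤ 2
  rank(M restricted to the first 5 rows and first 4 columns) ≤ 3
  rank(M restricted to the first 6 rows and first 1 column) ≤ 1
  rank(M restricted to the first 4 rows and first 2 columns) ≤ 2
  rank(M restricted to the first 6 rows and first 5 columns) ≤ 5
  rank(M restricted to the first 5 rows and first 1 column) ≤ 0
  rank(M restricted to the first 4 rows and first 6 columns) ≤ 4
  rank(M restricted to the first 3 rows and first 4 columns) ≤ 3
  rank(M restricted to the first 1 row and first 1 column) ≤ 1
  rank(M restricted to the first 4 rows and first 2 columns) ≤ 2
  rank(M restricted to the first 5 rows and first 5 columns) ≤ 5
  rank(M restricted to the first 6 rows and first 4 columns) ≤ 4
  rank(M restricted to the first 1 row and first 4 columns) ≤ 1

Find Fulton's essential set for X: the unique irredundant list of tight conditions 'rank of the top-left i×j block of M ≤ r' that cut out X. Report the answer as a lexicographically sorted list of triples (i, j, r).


Recovering R(i,j) via the rank-extension bound from the 13 conditions:

  i=1: 0 1 1 1 1 1
  i=2: 0 1 2 2 2 2
  i=3: 0 1 2 2 2 3
  i=4: 0 1 2 3 3 4
  i=5: 0 1 2 3 4 5
  i=6: 1 2 3 4 5 6

so w = (2, 3, 6, 4, 5, 1).

ℓ(w)=7; the 2 essential cells (i,j,r):

[(3, 5, 2), (5, 1, 0)]


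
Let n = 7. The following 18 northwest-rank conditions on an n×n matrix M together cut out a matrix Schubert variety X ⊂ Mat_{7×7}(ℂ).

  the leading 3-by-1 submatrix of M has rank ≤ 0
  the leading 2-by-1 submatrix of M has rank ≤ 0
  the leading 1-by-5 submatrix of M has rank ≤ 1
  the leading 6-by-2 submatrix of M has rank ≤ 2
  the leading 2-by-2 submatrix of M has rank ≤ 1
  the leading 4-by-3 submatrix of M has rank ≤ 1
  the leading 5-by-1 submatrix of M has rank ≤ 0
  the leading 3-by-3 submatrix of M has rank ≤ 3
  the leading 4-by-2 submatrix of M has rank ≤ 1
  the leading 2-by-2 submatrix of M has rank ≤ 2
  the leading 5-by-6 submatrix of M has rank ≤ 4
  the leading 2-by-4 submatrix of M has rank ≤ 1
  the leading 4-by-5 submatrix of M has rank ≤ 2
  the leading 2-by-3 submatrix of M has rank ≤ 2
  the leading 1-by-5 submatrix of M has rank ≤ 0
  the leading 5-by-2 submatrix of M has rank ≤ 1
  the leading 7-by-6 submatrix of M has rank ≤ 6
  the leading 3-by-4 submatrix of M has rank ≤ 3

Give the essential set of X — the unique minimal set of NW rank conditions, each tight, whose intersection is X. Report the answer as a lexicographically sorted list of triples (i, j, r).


The tightest implied rank at each (i,j), from the 18 conditions:

  row 1: 0  0  0  0  0  1  1
  row 2: 0  1  1  1  1  2  2
  row 3: 0  1  1  2  2  3  3
  row 4: 0  1  1  2  2  3  4
  row 5: 0  1  2  3  3  4  5
  row 6: 1  2  3  4  4  5  6
  row 7: 1  2  3  4  5  6  7

reading off 1-entries of Δ²R: w = (6, 2, 4, 7, 3, 1, 5).

Fulton essential set (4 of the 12 Rothe cells):

[(1, 5, 0), (4, 3, 1), (4, 5, 2), (5, 1, 0)]


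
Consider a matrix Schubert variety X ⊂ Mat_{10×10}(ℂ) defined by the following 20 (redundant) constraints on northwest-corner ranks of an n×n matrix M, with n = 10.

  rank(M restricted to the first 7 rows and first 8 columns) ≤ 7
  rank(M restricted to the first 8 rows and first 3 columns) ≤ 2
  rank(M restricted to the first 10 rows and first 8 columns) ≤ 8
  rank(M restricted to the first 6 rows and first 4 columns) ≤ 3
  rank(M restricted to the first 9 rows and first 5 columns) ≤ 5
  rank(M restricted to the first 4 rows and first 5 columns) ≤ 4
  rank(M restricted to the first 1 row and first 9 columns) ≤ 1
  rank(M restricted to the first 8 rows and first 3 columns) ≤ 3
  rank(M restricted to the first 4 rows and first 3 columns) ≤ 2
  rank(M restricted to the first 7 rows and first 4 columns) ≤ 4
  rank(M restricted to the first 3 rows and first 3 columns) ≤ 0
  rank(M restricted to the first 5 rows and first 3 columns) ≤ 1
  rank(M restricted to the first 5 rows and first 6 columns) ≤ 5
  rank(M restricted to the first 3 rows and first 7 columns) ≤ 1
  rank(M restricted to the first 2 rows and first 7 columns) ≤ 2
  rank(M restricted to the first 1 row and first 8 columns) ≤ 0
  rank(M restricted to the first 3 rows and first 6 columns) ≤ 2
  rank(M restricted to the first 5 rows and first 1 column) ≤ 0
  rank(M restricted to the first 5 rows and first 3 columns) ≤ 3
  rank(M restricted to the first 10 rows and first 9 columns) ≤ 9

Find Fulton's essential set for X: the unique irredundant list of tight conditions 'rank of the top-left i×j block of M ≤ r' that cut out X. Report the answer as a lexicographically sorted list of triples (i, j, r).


Recovering R(i,j) via the rank-extension bound from the 20 conditions:

  R[1]: 0  0  0  0  0  0  0  0  1  1
  R[2]: 0  0  0  1  1  1  1  1  2  2
  R[3]: 0  0  0  1  1  1  1  2  3  3
  R[4]: 0  1  1  2  2  2  2  3  4  4
  R[5]: 0  1  1  2  3  3  3  4  5  5
  R[6]: 1  2  2  3  4  4  4  5  6  6
  R[7]: 1  2  2  3  4  5  5  6  7  7
  R[8]: 1  2  2  3  4  5  6  7  8  8
  R[9]: 1  2  3  4  5  6  7  8  9  9
  R[10]: 1  2  3  4  5  6  7  8  9  10

so w = (9, 4, 8, 2, 5, 1, 6, 7, 3, 10).

ℓ(w)=22; the 6 essential cells (i,j,r):

[(1, 8, 0), (3, 3, 0), (3, 7, 1), (5, 1, 0), (5, 3, 1), (8, 3, 2)]


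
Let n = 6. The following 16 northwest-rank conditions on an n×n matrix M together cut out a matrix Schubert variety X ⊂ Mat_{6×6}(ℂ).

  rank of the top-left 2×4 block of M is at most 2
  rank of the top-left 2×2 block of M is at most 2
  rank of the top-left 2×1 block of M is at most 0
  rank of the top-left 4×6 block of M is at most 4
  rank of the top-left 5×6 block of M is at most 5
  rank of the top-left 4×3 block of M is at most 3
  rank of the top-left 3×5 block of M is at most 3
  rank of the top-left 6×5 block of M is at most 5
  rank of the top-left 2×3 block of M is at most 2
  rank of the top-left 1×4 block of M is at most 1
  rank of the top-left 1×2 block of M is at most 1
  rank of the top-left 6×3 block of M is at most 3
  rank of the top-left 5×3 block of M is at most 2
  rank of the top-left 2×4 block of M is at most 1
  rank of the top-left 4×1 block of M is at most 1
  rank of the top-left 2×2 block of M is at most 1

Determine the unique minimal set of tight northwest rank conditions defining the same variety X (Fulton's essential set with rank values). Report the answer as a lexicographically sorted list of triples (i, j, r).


Reconstructing r_w from the 16 given conditions:

  row 1: 0 | 1 | 1 | 1 | 1 | 1
  row 2: 0 | 1 | 1 | 1 | 2 | 2
  row 3: 1 | 2 | 2 | 2 | 3 | 3
  row 4: 1 | 2 | 2 | 3 | 4 | 4
  row 5: 1 | 2 | 2 | 3 | 4 | 5
  row 6: 1 | 2 | 3 | 4 | 5 | 6

hence w(1..6) = (2, 5, 1, 4, 6, 3).

ℓ(w)=6; the 3 essential cells (i,j,r):

[(2, 1, 0), (2, 4, 1), (5, 3, 2)]


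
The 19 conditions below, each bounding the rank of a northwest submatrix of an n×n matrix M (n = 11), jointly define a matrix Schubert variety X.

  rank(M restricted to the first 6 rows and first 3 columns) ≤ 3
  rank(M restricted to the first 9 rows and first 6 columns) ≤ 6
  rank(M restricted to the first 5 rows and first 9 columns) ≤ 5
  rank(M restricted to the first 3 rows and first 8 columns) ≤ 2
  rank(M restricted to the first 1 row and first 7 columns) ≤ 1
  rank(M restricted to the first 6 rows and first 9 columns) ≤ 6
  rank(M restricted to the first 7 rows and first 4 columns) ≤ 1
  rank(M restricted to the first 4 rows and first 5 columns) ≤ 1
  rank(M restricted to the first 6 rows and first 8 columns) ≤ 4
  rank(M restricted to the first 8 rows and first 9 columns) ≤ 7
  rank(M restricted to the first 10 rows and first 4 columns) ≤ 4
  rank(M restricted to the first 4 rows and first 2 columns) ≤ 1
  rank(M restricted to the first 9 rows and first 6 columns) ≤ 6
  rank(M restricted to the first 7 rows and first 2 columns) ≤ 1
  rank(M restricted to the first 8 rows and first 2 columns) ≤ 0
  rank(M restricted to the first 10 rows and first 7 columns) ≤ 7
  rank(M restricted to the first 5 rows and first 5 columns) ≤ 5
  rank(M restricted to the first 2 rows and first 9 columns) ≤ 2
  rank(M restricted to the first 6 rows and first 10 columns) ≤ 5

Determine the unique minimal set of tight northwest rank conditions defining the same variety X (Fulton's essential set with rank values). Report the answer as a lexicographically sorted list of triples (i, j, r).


Reconstructing r_w from the 19 given conditions:

  R[1]: 0 | 0 | 1 | 1 | 1 | 1 | 1 | 1 | 1 | 1 | 1
  R[2]: 0 | 0 | 1 | 1 | 1 | 2 | 2 | 2 | 2 | 2 | 2
  R[3]: 0 | 0 | 1 | 1 | 1 | 2 | 2 | 2 | 3 | 3 | 3
  R[4]: 0 | 0 | 1 | 1 | 1 | 2 | 3 | 3 | 4 | 4 | 4
  R[5]: 0 | 0 | 1 | 1 | 2 | 3 | 4 | 4 | 5 | 5 | 5
  R[6]: 0 | 0 | 1 | 1 | 2 | 3 | 4 | 4 | 5 | 5 | 6
  R[7]: 0 | 0 | 1 | 1 | 2 | 3 | 4 | 5 | 6 | 6 | 7
  R[8]: 0 | 0 | 1 | 2 | 3 | 4 | 5 | 6 | 7 | 7 | 8
  R[9]: 1 | 1 | 2 | 3 | 4 | 5 | 6 | 7 | 8 | 8 | 9
  R[10]: 1 | 2 | 3 | 4 | 5 | 6 | 7 | 8 | 9 | 9 | 10
  R[11]: 1 | 2 | 3 | 4 | 5 | 6 | 7 | 8 | 9 | 10 | 11

reading off 1-entries of Δ²R: w = (3, 6, 9, 7, 5, 11, 8, 4, 1, 2, 10).

D(w) has 29 cells with 6 SE-corners; essential set:

[(3, 8, 2), (4, 5, 1), (6, 8, 4), (6, 10, 5), (7, 4, 1), (8, 2, 0)]


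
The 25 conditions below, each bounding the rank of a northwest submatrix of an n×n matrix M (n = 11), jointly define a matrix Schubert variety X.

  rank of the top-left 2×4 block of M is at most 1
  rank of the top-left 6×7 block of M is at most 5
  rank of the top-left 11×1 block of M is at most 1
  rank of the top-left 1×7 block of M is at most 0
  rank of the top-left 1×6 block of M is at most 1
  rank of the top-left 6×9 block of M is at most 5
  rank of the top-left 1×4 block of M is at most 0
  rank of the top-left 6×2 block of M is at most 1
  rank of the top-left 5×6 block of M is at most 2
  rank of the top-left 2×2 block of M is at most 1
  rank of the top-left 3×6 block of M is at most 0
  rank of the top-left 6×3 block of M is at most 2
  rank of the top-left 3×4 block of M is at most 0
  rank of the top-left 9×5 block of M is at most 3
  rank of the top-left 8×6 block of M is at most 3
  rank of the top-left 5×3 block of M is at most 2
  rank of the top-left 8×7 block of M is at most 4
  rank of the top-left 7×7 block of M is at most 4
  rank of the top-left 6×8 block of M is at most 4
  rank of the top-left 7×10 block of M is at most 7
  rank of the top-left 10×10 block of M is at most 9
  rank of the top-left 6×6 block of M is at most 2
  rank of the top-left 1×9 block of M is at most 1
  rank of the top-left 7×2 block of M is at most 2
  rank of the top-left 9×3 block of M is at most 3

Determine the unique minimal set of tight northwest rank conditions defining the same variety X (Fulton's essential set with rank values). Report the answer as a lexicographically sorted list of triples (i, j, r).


The tightest implied rank at each (i,j), from the 25 conditions:

  R[1]: 0  0  0  0  0  0  0  1  1  1  1
  R[2]: 0  0  0  0  0  0  1  2  2  2  2
  R[3]: 0  0  0  0  0  0  1  2  3  3  3
  R[4]: 1  1  1  1  1  1  2  3  4  4  4
  R[5]: 1  1  2  2  2  2  3  4  5  5  5
  R[6]: 1  1  2  2  2  2  3  4  5  6  6
  R[7]: 1  2  3  3  3  3  4  5  6  7  7
  R[8]: 1  2  3  3  3  3  4  5  6  7  8
  R[9]: 1  2  3  3  3  4  5  6  7  8  9
  R[10]: 1  2  3  4  4  5  6  7  8  9  10
  R[11]: 1  2  3  4  5  6  7  8  9  10  11

second differences of R give the permutation w = (8, 7, 9, 1, 3, 10, 2, 11, 6, 4, 5).

Rothe diagram D(w) (29 cells), 6 SE-corners (essential conditions):

[(1, 7, 0), (3, 6, 0), (6, 2, 1), (6, 6, 2), (8, 6, 3), (9, 5, 3)]


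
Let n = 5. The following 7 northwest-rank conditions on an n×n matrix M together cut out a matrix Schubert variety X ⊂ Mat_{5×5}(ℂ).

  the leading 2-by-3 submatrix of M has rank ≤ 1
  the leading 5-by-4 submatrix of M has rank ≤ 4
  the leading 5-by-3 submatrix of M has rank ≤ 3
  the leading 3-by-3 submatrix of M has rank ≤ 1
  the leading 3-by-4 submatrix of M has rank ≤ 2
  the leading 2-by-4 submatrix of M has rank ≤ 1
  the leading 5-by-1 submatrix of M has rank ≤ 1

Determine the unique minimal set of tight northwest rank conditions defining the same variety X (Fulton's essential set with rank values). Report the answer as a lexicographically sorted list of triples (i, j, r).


Propagating the 7 rank bounds to every northwest block:

  1, 1, 1, 1, 1
  1, 1, 1, 1, 2
  1, 1, 1, 2, 3
  1, 2, 2, 3, 4
  1, 2, 3, 4, 5

so w = (1, 5, 4, 2, 3).

D(w) has 5 cells with 2 SE-corners; essential set:

[(2, 4, 1), (3, 3, 1)]


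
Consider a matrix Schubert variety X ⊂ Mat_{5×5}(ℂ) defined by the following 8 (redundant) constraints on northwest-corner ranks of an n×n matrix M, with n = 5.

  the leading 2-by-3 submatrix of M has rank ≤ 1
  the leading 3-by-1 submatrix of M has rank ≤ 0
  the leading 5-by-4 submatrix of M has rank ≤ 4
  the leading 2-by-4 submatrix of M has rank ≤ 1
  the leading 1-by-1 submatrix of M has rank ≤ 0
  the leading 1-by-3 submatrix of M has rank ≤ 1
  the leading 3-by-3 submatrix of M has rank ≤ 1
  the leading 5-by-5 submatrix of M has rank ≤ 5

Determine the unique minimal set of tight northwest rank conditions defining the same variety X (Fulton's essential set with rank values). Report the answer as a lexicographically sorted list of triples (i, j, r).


Computing R[i][j] = min implied NW-rank bound (n=5, 8 conditions):

  i=1: 0, 1, 1, 1, 1
  i=2: 0, 1, 1, 1, 2
  i=3: 0, 1, 1, 2, 3
  i=4: 1, 2, 2, 3, 4
  i=5: 1, 2, 3, 4, 5

hence w(1..5) = (2, 5, 4, 1, 3).

Rothe diagram D(w) (6 cells), 3 SE-corners (essential conditions):

[(2, 4, 1), (3, 1, 0), (3, 3, 1)]


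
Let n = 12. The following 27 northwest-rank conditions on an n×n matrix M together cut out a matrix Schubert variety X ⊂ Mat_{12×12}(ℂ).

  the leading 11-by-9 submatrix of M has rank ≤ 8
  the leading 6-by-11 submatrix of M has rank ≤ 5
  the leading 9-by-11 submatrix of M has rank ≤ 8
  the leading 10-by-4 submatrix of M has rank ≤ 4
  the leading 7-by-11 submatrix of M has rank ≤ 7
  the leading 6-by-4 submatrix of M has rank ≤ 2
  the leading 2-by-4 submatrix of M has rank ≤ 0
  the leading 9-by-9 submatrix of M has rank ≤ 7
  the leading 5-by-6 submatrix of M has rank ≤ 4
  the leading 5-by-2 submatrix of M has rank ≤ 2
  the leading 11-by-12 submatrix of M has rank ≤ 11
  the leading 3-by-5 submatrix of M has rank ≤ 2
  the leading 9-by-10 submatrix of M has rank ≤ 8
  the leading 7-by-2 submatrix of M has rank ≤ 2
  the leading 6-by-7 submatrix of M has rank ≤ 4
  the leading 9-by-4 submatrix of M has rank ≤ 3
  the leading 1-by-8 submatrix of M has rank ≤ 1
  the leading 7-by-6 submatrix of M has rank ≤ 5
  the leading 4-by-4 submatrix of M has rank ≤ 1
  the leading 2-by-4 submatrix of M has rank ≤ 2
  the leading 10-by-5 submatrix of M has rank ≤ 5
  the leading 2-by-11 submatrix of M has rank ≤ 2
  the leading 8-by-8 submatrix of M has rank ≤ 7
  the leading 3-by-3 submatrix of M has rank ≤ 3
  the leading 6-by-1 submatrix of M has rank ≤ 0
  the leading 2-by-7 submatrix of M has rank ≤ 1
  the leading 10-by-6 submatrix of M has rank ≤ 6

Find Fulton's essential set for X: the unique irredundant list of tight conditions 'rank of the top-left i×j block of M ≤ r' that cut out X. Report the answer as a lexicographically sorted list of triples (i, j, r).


Computing R[i][j] = min implied NW-rank bound (n=12, 27 conditions):

  0, 0, 0, 0, 1, 1, 1, 1, 1, 1, 1, 1
  0, 0, 0, 0, 1, 1, 1, 2, 2, 2, 2, 2
  0, 1, 1, 1, 2, 2, 2, 3, 3, 3, 3, 3
  0, 1, 1, 1, 2, 3, 3, 4, 4, 4, 4, 4
  0, 1, 2, 2, 3, 4, 4, 5, 5, 5, 5, 5
  0, 1, 2, 2, 3, 4, 4, 5, 5, 5, 5, 6
  1, 2, 3, 3, 4, 5, 5, 6, 6, 6, 6, 7
  1, 2, 3, 3, 4, 5, 6, 7, 7, 7, 7, 8
  1, 2, 3, 3, 4, 5, 6, 7, 7, 8, 8, 9
  1, 2, 3, 4, 5, 6, 7, 8, 8, 9, 9, 10
  1, 2, 3, 4, 5, 6, 7, 8, 8, 9, 10, 11
  1, 2, 3, 4, 5, 6, 7, 8, 9, 10, 11, 12

hence w(1..12) = (5, 8, 2, 6, 3, 12, 1, 7, 10, 4, 11, 9).

10 SE-corners of the 25-cell Rothe diagram give Ess(w):

[(2, 4, 0), (2, 7, 1), (4, 4, 1), (6, 1, 0), (6, 4, 2), (6, 7, 4), (6, 11, 5), (9, 4, 3), (9, 9, 7), (11, 9, 8)]


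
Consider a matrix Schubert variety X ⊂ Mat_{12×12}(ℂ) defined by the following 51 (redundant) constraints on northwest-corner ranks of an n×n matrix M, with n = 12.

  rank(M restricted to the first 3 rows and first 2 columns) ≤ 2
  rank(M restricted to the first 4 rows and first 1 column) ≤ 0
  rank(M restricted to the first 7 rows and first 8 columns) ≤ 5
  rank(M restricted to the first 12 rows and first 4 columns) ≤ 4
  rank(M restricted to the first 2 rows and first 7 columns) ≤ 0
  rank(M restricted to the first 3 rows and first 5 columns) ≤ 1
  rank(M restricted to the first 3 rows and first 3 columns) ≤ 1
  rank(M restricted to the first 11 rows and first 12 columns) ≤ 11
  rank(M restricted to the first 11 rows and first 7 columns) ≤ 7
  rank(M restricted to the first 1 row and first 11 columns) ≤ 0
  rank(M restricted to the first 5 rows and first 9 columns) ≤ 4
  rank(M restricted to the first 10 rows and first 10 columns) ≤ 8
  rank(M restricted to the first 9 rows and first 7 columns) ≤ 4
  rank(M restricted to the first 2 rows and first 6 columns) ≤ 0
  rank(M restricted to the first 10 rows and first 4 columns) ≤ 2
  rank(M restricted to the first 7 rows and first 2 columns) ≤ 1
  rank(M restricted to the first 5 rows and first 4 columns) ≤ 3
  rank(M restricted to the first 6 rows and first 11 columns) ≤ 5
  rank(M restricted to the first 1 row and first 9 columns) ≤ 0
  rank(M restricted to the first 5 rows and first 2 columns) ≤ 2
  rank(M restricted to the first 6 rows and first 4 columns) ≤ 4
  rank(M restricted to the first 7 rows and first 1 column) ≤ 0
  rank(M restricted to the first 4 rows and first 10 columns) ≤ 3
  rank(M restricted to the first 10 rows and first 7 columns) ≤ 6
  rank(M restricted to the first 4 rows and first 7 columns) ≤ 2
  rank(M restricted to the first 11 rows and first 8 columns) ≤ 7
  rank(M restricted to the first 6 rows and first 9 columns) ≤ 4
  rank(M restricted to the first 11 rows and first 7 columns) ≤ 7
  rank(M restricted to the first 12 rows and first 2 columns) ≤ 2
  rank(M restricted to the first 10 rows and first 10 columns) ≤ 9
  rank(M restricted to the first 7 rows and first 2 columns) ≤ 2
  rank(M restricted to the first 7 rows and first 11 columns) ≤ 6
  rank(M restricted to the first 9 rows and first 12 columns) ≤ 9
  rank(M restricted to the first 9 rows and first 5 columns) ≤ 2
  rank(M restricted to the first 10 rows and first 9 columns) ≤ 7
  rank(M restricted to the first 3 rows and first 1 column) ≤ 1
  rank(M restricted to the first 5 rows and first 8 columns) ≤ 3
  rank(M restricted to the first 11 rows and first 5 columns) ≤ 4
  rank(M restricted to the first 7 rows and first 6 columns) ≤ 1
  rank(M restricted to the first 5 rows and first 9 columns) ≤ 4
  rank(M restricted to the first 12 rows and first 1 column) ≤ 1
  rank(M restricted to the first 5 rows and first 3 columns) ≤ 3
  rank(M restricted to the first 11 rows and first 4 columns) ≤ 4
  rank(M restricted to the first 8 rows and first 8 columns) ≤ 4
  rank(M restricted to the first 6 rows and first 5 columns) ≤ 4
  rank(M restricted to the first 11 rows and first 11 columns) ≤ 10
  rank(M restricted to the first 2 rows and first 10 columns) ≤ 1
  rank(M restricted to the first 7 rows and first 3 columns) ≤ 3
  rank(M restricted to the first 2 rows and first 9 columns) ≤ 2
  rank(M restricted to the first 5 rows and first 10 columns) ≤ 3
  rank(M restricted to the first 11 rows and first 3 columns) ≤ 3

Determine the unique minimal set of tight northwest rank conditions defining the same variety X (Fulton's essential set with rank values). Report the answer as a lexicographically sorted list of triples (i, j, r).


Rank table r_w(12×12) implied by the 51 constraints:

  0 0 0 0 0 0 0 0 0 0 0 1
  0 0 0 0 0 0 0 1 1 1 1 2
  0 1 1 1 1 1 1 2 2 2 2 3
  0 1 1 1 1 1 2 3 3 3 3 4
  0 1 1 1 1 1 2 3 3 3 4 5
  0 1 1 1 1 1 2 3 4 4 5 6
  0 1 1 1 1 1 2 3 4 5 6 7
  1 2 2 2 2 2 3 4 5 6 7 8
  1 2 2 2 2 3 4 5 6 7 8 9
  1 2 2 2 3 4 5 6 7 8 9 10
  1 2 3 3 4 5 6 7 8 9 10 11
  1 2 3 4 5 6 7 8 9 10 11 12

giving w = (12, 8, 2, 7, 11, 9, 10, 1, 6, 5, 3, 4) via Δ²R.

Fulton essential set (7 of the 46 Rothe cells):

[(1, 11, 0), (2, 7, 0), (5, 10, 3), (7, 1, 0), (7, 6, 1), (9, 5, 2), (10, 4, 2)]


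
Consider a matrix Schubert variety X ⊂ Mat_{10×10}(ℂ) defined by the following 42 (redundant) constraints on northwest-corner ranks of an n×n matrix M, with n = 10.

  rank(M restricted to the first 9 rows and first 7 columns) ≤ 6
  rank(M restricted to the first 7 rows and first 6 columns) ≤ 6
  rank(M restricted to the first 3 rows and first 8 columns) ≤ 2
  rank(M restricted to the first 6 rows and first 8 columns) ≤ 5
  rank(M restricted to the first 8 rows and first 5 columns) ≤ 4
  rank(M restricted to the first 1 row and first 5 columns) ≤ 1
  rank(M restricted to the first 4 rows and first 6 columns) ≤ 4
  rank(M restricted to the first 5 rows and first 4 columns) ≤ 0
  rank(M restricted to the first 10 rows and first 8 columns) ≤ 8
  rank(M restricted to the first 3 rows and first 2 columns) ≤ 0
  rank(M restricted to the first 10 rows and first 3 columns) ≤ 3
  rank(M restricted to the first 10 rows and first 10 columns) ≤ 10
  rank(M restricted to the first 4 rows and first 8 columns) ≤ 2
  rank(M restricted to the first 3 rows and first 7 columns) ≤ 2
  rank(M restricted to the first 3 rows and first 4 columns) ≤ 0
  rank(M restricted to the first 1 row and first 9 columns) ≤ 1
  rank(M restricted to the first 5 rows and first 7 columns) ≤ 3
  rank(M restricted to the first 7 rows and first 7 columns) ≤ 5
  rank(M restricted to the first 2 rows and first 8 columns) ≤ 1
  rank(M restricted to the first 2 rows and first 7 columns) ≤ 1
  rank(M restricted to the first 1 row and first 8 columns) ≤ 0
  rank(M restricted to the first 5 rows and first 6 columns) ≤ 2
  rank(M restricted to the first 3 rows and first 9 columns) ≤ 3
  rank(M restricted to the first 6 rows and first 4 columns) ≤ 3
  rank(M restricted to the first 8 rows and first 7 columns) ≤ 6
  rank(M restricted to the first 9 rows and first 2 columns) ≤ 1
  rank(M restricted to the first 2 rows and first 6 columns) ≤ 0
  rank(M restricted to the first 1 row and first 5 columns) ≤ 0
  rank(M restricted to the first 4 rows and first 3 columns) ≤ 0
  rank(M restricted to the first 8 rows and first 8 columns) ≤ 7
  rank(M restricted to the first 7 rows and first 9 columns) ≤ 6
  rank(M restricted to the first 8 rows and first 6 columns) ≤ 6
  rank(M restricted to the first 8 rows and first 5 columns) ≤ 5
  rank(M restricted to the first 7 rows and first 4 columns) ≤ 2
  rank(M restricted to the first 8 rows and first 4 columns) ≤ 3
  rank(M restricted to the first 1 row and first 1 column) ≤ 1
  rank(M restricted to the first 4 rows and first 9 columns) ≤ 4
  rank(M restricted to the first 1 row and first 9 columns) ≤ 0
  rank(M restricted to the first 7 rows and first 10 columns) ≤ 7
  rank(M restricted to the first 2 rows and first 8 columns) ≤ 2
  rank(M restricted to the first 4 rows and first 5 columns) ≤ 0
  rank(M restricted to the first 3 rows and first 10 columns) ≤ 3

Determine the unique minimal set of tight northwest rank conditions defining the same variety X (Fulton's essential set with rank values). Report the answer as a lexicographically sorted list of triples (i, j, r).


Reconstructing r_w from the 42 given conditions:

  0  0  0  0  0  0  0  0  0  1
  0  0  0  0  0  0  1  1  1  2
  0  0  0  0  0  1  2  2  2  3
  0  0  0  0  0  1  2  2  3  4
  0  0  0  0  1  2  3  3  4  5
  1  1  1  1  2  3  4  4  5  6
  1  1  2  2  3  4  5  5  6  7
  1  1  2  3  4  5  6  6  7  8
  1  1  2  3  4  5  6  7  8  9
  1  2  3  4  5  6  7  8  9  10

so w = (10, 7, 6, 9, 5, 1, 3, 4, 8, 2).

|D(w)|=33, |Ess(w)|=6:

[(1, 9, 0), (2, 6, 0), (4, 5, 0), (4, 8, 2), (5, 4, 0), (9, 2, 1)]


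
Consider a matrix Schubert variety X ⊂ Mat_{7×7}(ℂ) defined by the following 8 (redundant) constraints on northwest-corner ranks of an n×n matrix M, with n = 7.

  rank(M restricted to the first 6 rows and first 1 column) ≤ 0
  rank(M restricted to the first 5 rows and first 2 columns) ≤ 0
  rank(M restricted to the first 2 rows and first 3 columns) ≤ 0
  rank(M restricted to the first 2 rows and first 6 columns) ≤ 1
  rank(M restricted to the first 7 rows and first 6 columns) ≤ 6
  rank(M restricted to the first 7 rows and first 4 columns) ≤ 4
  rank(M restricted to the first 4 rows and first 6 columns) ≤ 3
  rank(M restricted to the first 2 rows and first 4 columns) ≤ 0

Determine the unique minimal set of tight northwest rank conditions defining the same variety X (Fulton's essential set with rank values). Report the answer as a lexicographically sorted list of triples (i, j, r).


Propagating the 8 rank bounds to every northwest block:

  i=1: 0 0 0 0 1 1 1
  i=2: 0 0 0 0 1 1 2
  i=3: 0 0 1 1 2 2 3
  i=4: 0 0 1 2 3 3 4
  i=5: 0 0 1 2 3 4 5
  i=6: 0 1 2 3 4 5 6
  i=7: 1 2 3 4 5 6 7

second differences of R give the permutation w = (5, 7, 3, 4, 6, 2, 1).

Rothe diagram D(w) (16 cells), 4 SE-corners (essential conditions):

[(2, 4, 0), (2, 6, 1), (5, 2, 0), (6, 1, 0)]


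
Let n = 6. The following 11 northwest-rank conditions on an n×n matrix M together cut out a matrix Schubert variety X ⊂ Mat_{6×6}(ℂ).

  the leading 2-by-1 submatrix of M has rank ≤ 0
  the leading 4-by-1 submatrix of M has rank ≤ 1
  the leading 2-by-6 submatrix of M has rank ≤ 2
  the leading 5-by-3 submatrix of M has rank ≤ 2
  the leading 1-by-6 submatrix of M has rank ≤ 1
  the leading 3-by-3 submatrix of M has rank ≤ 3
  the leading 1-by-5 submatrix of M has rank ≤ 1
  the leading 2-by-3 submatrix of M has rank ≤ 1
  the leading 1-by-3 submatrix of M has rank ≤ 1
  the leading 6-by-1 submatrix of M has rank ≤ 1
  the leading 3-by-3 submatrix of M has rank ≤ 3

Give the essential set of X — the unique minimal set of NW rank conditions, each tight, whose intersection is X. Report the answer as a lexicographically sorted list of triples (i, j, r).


Computing R[i][j] = min implied NW-rank bound (n=6, 11 conditions):

  row 1: 0 1 1 1 1 1
  row 2: 0 1 1 2 2 2
  row 3: 1 2 2 3 3 3
  row 4: 1 2 2 3 4 4
  row 5: 1 2 2 3 4 5
  row 6: 1 2 3 4 5 6

giving w = (2, 4, 1, 5, 6, 3) via Δ²R.

ℓ(w)=5; the 3 essential cells (i,j,r):

[(2, 1, 0), (2, 3, 1), (5, 3, 2)]


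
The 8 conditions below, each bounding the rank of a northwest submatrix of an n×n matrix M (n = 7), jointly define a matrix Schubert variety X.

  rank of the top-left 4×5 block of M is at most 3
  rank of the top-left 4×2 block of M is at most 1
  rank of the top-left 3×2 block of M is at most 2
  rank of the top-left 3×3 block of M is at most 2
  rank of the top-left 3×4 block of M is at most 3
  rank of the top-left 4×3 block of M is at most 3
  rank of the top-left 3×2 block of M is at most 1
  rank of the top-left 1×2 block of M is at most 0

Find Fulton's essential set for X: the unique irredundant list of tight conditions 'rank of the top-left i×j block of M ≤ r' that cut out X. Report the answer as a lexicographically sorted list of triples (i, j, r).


Computing R[i][j] = min implied NW-rank bound (n=7, 8 conditions):

  0, 0, 1, 1, 1, 1, 1
  1, 1, 2, 2, 2, 2, 2
  1, 1, 2, 3, 3, 3, 3
  1, 1, 2, 3, 3, 4, 4
  1, 2, 3, 4, 4, 5, 5
  1, 2, 3, 4, 5, 6, 6
  1, 2, 3, 4, 5, 6, 7

giving w = (3, 1, 4, 6, 2, 5, 7) via Δ²R.

D(w) has 5 cells with 3 SE-corners; essential set:

[(1, 2, 0), (4, 2, 1), (4, 5, 3)]


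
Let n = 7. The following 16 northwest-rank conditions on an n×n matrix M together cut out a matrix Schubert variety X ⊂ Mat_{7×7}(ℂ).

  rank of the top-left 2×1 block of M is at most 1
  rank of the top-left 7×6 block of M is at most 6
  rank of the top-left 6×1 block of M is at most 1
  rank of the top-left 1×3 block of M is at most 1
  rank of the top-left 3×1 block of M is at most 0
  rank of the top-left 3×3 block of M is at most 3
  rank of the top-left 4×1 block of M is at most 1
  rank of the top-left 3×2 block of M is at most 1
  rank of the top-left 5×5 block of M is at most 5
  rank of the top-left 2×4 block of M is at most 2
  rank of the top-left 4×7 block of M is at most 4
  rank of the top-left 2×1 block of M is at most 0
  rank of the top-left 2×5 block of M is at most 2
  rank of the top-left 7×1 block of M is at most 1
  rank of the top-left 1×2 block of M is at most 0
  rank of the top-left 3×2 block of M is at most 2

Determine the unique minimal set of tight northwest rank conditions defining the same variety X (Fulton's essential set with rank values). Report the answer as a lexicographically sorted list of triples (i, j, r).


Recovering R(i,j) via the rank-extension bound from the 16 conditions:

  R[1]: 0 0 1 1 1 1 1
  R[2]: 0 1 2 2 2 2 2
  R[3]: 0 1 2 3 3 3 3
  R[4]: 1 2 3 4 4 4 4
  R[5]: 1 2 3 4 5 5 5
  R[6]: 1 2 3 4 5 6 6
  R[7]: 1 2 3 4 5 6 7

so w = (3, 2, 4, 1, 5, 6, 7).

|D(w)|=4, |Ess(w)|=2:

[(1, 2, 0), (3, 1, 0)]


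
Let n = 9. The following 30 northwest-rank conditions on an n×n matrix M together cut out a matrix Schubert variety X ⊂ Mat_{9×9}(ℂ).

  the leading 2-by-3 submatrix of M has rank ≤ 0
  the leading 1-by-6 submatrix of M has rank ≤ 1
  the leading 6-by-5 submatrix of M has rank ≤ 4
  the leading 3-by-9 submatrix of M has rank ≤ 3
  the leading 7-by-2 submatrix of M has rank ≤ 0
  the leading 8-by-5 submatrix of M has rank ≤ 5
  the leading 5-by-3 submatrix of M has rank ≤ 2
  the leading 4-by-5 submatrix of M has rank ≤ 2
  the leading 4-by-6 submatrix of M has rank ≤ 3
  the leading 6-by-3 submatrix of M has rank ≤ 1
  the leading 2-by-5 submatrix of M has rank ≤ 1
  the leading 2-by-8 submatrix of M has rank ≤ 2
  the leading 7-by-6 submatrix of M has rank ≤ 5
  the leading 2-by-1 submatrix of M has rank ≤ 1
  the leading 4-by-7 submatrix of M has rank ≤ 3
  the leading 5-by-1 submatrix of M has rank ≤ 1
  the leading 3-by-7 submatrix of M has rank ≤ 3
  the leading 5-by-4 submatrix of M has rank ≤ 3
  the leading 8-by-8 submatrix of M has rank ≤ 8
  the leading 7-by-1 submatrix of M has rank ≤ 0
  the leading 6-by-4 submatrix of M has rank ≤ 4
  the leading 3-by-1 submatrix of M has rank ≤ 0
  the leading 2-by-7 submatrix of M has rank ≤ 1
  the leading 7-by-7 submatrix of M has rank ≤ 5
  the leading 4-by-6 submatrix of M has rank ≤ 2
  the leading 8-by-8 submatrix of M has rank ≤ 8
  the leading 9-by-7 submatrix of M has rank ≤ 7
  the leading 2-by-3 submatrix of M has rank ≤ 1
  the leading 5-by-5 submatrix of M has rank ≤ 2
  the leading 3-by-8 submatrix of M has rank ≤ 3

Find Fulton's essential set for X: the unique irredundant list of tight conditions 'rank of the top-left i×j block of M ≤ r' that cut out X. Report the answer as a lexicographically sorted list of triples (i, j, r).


Computing R[i][j] = min implied NW-rank bound (n=9, 30 conditions):

  0, 0, 0, 1, 1, 1, 1, 1, 1
  0, 0, 0, 1, 1, 1, 1, 2, 2
  0, 0, 1, 2, 2, 2, 2, 3, 3
  0, 0, 1, 2, 2, 2, 3, 4, 4
  0, 0, 1, 2, 2, 3, 4, 5, 5
  0, 0, 1, 2, 3, 4, 5, 6, 6
  0, 0, 1, 2, 3, 4, 5, 6, 7
  1, 1, 2, 3, 4, 5, 6, 7, 8
  1, 2, 3, 4, 5, 6, 7, 8, 9

second differences of R give the permutation w = (4, 8, 3, 7, 6, 5, 9, 1, 2).

|D(w)|=22, |Ess(w)|=5:

[(2, 3, 0), (2, 7, 1), (4, 6, 2), (5, 5, 2), (7, 2, 0)]
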